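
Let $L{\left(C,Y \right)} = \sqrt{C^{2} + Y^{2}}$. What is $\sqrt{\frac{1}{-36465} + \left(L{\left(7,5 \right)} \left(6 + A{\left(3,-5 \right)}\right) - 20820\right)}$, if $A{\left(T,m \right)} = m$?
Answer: $\frac{\sqrt{-27684275440965 + 1329696225 \sqrt{74}}}{36465} \approx 144.26 i$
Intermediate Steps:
$\sqrt{\frac{1}{-36465} + \left(L{\left(7,5 \right)} \left(6 + A{\left(3,-5 \right)}\right) - 20820\right)} = \sqrt{\frac{1}{-36465} - \left(20820 - \sqrt{7^{2} + 5^{2}} \left(6 - 5\right)\right)} = \sqrt{- \frac{1}{36465} - \left(20820 - \sqrt{49 + 25} \cdot 1\right)} = \sqrt{- \frac{1}{36465} - \left(20820 - \sqrt{74} \cdot 1\right)} = \sqrt{- \frac{1}{36465} - \left(20820 - \sqrt{74}\right)} = \sqrt{- \frac{759201301}{36465} + \sqrt{74}}$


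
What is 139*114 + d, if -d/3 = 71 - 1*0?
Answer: 15633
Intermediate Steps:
d = -213 (d = -3*(71 - 1*0) = -3*(71 + 0) = -3*71 = -213)
139*114 + d = 139*114 - 213 = 15846 - 213 = 15633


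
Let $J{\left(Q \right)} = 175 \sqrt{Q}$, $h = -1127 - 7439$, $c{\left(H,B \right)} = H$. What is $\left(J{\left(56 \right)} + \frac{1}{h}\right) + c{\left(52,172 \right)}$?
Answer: $\frac{445431}{8566} + 350 \sqrt{14} \approx 1361.6$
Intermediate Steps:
$h = -8566$
$\left(J{\left(56 \right)} + \frac{1}{h}\right) + c{\left(52,172 \right)} = \left(175 \sqrt{56} + \frac{1}{-8566}\right) + 52 = \left(175 \cdot 2 \sqrt{14} - \frac{1}{8566}\right) + 52 = \left(350 \sqrt{14} - \frac{1}{8566}\right) + 52 = \left(- \frac{1}{8566} + 350 \sqrt{14}\right) + 52 = \frac{445431}{8566} + 350 \sqrt{14}$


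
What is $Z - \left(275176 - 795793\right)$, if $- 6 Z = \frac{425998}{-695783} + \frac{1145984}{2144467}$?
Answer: $\frac{776804149979666436}{1492083682661} \approx 5.2062 \cdot 10^{5}$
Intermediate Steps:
$Z = \frac{19363744599}{1492083682661}$ ($Z = - \frac{\frac{425998}{-695783} + \frac{1145984}{2144467}}{6} = - \frac{425998 \left(- \frac{1}{695783}\right) + 1145984 \cdot \frac{1}{2144467}}{6} = - \frac{- \frac{425998}{695783} + \frac{1145984}{2144467}}{6} = \left(- \frac{1}{6}\right) \left(- \frac{116182467594}{1492083682661}\right) = \frac{19363744599}{1492083682661} \approx 0.012978$)
$Z - \left(275176 - 795793\right) = \frac{19363744599}{1492083682661} - \left(275176 - 795793\right) = \frac{19363744599}{1492083682661} - -520617 = \frac{19363744599}{1492083682661} + 520617 = \frac{776804149979666436}{1492083682661}$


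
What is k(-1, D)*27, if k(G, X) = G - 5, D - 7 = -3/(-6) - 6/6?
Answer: -162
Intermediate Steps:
D = 13/2 (D = 7 + (-3/(-6) - 6/6) = 7 + (-3*(-1/6) - 6*1/6) = 7 + (1/2 - 1) = 7 - 1/2 = 13/2 ≈ 6.5000)
k(G, X) = -5 + G
k(-1, D)*27 = (-5 - 1)*27 = -6*27 = -162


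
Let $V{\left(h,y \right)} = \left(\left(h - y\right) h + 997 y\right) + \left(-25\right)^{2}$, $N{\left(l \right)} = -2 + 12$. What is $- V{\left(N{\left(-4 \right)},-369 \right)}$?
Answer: $363478$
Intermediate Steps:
$N{\left(l \right)} = 10$
$V{\left(h,y \right)} = 625 + 997 y + h \left(h - y\right)$ ($V{\left(h,y \right)} = \left(h \left(h - y\right) + 997 y\right) + 625 = \left(997 y + h \left(h - y\right)\right) + 625 = 625 + 997 y + h \left(h - y\right)$)
$- V{\left(N{\left(-4 \right)},-369 \right)} = - (625 + 10^{2} + 997 \left(-369\right) - 10 \left(-369\right)) = - (625 + 100 - 367893 + 3690) = \left(-1\right) \left(-363478\right) = 363478$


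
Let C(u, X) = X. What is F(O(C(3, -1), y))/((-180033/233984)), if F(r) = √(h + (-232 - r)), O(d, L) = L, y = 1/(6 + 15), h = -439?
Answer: -467968*I*√73983/3780693 ≈ -33.667*I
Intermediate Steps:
y = 1/21 ≈ 0.047619
F(r) = √(-671 - r) (F(r) = √(-439 + (-232 - r)) = √(-671 - r))
F(O(C(3, -1), y))/((-180033/233984)) = √(-671 - 1*1/21)/((-180033/233984)) = √(-671 - 1/21)/((-180033*1/233984)) = √(-14092/21)/(-180033/233984) = (2*I*√73983/21)*(-233984/180033) = -467968*I*√73983/3780693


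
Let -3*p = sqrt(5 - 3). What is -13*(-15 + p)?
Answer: 195 + 13*sqrt(2)/3 ≈ 201.13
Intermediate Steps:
p = -sqrt(2)/3 (p = -sqrt(5 - 3)/3 = -sqrt(2)/3 ≈ -0.47140)
-13*(-15 + p) = -13*(-15 - sqrt(2)/3) = 195 + 13*sqrt(2)/3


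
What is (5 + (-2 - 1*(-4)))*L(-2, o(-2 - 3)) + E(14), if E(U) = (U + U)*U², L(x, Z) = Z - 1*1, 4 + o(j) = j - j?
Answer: 5453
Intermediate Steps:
o(j) = -4 (o(j) = -4 + (j - j) = -4 + 0 = -4)
L(x, Z) = -1 + Z (L(x, Z) = Z - 1 = -1 + Z)
E(U) = 2*U³ (E(U) = (2*U)*U² = 2*U³)
(5 + (-2 - 1*(-4)))*L(-2, o(-2 - 3)) + E(14) = (5 + (-2 - 1*(-4)))*(-1 - 4) + 2*14³ = (5 + (-2 + 4))*(-5) + 2*2744 = (5 + 2)*(-5) + 5488 = 7*(-5) + 5488 = -35 + 5488 = 5453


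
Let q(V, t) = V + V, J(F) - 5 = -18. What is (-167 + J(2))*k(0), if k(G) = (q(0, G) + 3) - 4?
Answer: 180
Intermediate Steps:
J(F) = -13 (J(F) = 5 - 18 = -13)
q(V, t) = 2*V
k(G) = -1 (k(G) = (2*0 + 3) - 4 = (0 + 3) - 4 = 3 - 4 = -1)
(-167 + J(2))*k(0) = (-167 - 13)*(-1) = -180*(-1) = 180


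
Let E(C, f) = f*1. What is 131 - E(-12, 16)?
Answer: 115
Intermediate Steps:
E(C, f) = f
131 - E(-12, 16) = 131 - 1*16 = 131 - 16 = 115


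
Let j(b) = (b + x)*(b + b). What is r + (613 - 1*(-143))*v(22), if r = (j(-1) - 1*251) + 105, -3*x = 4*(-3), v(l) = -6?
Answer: -4688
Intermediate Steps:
x = 4 (x = -4*(-3)/3 = -⅓*(-12) = 4)
j(b) = 2*b*(4 + b) (j(b) = (b + 4)*(b + b) = (4 + b)*(2*b) = 2*b*(4 + b))
r = -152 (r = (2*(-1)*(4 - 1) - 1*251) + 105 = (2*(-1)*3 - 251) + 105 = (-6 - 251) + 105 = -257 + 105 = -152)
r + (613 - 1*(-143))*v(22) = -152 + (613 - 1*(-143))*(-6) = -152 + (613 + 143)*(-6) = -152 + 756*(-6) = -152 - 4536 = -4688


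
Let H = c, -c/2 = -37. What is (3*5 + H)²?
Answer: 7921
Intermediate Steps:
c = 74 (c = -2*(-37) = 74)
H = 74
(3*5 + H)² = (3*5 + 74)² = (15 + 74)² = 89² = 7921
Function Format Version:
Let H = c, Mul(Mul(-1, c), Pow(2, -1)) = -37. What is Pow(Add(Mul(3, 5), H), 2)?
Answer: 7921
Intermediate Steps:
c = 74 (c = Mul(-2, -37) = 74)
H = 74
Pow(Add(Mul(3, 5), H), 2) = Pow(Add(Mul(3, 5), 74), 2) = Pow(Add(15, 74), 2) = Pow(89, 2) = 7921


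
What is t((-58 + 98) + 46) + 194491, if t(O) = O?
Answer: 194577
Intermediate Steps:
t((-58 + 98) + 46) + 194491 = ((-58 + 98) + 46) + 194491 = (40 + 46) + 194491 = 86 + 194491 = 194577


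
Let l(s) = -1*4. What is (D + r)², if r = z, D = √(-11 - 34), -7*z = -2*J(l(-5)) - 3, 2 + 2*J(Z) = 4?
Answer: -2180/49 + 30*I*√5/7 ≈ -44.49 + 9.5831*I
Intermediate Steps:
l(s) = -4
J(Z) = 1 (J(Z) = -1 + (½)*4 = -1 + 2 = 1)
z = 5/7 (z = -(-2*1 - 3)/7 = -(-2 - 3)/7 = -⅐*(-5) = 5/7 ≈ 0.71429)
D = 3*I*√5 (D = √(-45) = 3*I*√5 ≈ 6.7082*I)
r = 5/7 ≈ 0.71429
(D + r)² = (3*I*√5 + 5/7)² = (5/7 + 3*I*√5)²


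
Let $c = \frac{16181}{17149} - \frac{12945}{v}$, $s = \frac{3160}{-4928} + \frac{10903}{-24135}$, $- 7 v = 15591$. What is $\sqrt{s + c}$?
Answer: $\frac{\sqrt{20540346183380123719665323970}}{60227779490340} \approx 2.3796$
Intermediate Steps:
$v = - \frac{15591}{7}$ ($v = \left(- \frac{1}{7}\right) 15591 = - \frac{15591}{7} \approx -2227.3$)
$s = - \frac{16249573}{14867160}$ ($s = 3160 \left(- \frac{1}{4928}\right) + 10903 \left(- \frac{1}{24135}\right) = - \frac{395}{616} - \frac{10903}{24135} = - \frac{16249573}{14867160} \approx -1.093$)
$c = \frac{54734382}{8102123}$ ($c = \frac{16181}{17149} - \frac{12945}{- \frac{15591}{7}} = 16181 \cdot \frac{1}{17149} - - \frac{30205}{5197} = \frac{1471}{1559} + \frac{30205}{5197} = \frac{54734382}{8102123} \approx 6.7556$)
$\sqrt{s + c} = \sqrt{- \frac{16249573}{14867160} + \frac{54734382}{8102123}} = \sqrt{\frac{682088775551641}{120455558980680}} = \frac{\sqrt{20540346183380123719665323970}}{60227779490340}$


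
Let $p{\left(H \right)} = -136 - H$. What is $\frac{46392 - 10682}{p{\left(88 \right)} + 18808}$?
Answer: $\frac{17855}{9292} \approx 1.9215$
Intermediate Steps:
$\frac{46392 - 10682}{p{\left(88 \right)} + 18808} = \frac{46392 - 10682}{\left(-136 - 88\right) + 18808} = \frac{35710}{\left(-136 - 88\right) + 18808} = \frac{35710}{-224 + 18808} = \frac{35710}{18584} = 35710 \cdot \frac{1}{18584} = \frac{17855}{9292}$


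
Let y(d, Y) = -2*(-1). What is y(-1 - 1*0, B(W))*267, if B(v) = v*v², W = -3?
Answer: 534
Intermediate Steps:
B(v) = v³
y(d, Y) = 2
y(-1 - 1*0, B(W))*267 = 2*267 = 534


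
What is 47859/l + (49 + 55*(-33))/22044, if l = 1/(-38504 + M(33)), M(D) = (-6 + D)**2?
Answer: -19926384197833/11022 ≈ -1.8079e+9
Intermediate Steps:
l = -1/37775 (l = 1/(-38504 + (-6 + 33)**2) = 1/(-38504 + 27**2) = 1/(-38504 + 729) = 1/(-37775) = -1/37775 ≈ -2.6473e-5)
47859/l + (49 + 55*(-33))/22044 = 47859/(-1/37775) + (49 + 55*(-33))/22044 = 47859*(-37775) + (49 - 1815)*(1/22044) = -1807873725 - 1766*1/22044 = -1807873725 - 883/11022 = -19926384197833/11022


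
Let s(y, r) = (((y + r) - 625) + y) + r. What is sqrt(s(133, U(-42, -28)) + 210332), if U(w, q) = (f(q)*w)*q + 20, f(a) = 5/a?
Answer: sqrt(209593) ≈ 457.81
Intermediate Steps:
U(w, q) = 20 + 5*w (U(w, q) = ((5/q)*w)*q + 20 = (5*w/q)*q + 20 = 5*w + 20 = 20 + 5*w)
s(y, r) = -625 + 2*r + 2*y (s(y, r) = (((r + y) - 625) + y) + r = ((-625 + r + y) + y) + r = (-625 + r + 2*y) + r = -625 + 2*r + 2*y)
sqrt(s(133, U(-42, -28)) + 210332) = sqrt((-625 + 2*(20 + 5*(-42)) + 2*133) + 210332) = sqrt((-625 + 2*(20 - 210) + 266) + 210332) = sqrt((-625 + 2*(-190) + 266) + 210332) = sqrt((-625 - 380 + 266) + 210332) = sqrt(-739 + 210332) = sqrt(209593)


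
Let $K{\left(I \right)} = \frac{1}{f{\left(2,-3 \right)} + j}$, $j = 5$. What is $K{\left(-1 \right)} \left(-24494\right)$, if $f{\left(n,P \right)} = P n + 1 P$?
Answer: $\frac{12247}{2} \approx 6123.5$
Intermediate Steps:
$f{\left(n,P \right)} = P + P n$ ($f{\left(n,P \right)} = P n + P = P + P n$)
$K{\left(I \right)} = - \frac{1}{4}$ ($K{\left(I \right)} = \frac{1}{- 3 \left(1 + 2\right) + 5} = \frac{1}{\left(-3\right) 3 + 5} = \frac{1}{-9 + 5} = \frac{1}{-4} = - \frac{1}{4}$)
$K{\left(-1 \right)} \left(-24494\right) = \left(- \frac{1}{4}\right) \left(-24494\right) = \frac{12247}{2}$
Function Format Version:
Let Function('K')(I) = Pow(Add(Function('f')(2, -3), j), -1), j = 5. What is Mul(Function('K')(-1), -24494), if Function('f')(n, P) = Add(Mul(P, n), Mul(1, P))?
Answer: Rational(12247, 2) ≈ 6123.5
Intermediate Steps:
Function('f')(n, P) = Add(P, Mul(P, n)) (Function('f')(n, P) = Add(Mul(P, n), P) = Add(P, Mul(P, n)))
Function('K')(I) = Rational(-1, 4) (Function('K')(I) = Pow(Add(Mul(-3, Add(1, 2)), 5), -1) = Pow(Add(Mul(-3, 3), 5), -1) = Pow(Add(-9, 5), -1) = Pow(-4, -1) = Rational(-1, 4))
Mul(Function('K')(-1), -24494) = Mul(Rational(-1, 4), -24494) = Rational(12247, 2)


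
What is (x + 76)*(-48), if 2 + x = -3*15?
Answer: -1392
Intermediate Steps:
x = -47 (x = -2 - 3*15 = -2 - 45 = -47)
(x + 76)*(-48) = (-47 + 76)*(-48) = 29*(-48) = -1392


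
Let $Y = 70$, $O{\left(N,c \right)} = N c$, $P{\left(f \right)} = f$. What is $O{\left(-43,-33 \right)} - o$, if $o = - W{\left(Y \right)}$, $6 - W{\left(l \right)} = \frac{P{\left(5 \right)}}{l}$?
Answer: $\frac{19949}{14} \approx 1424.9$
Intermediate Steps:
$W{\left(l \right)} = 6 - \frac{5}{l}$
$o = - \frac{83}{14}$ ($o = - (6 - \frac{5}{70}) = - (6 - \frac{1}{14}) = \left(-1\right) \frac{83}{14} = - \frac{83}{14} \approx -5.9286$)
$O{\left(-43,-33 \right)} - o = \left(-43\right) \left(-33\right) - - \frac{83}{14} = 1419 + \frac{83}{14} = \frac{19949}{14}$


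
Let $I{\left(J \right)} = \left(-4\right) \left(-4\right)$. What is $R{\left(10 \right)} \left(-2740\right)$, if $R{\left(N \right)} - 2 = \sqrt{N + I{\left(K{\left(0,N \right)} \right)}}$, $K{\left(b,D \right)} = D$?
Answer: $-5480 - 2740 \sqrt{26} \approx -19451.0$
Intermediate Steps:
$I{\left(J \right)} = 16$
$R{\left(N \right)} = 2 + \sqrt{16 + N}$ ($R{\left(N \right)} = 2 + \sqrt{N + 16} = 2 + \sqrt{16 + N}$)
$R{\left(10 \right)} \left(-2740\right) = \left(2 + \sqrt{16 + 10}\right) \left(-2740\right) = \left(2 + \sqrt{26}\right) \left(-2740\right) = -5480 - 2740 \sqrt{26}$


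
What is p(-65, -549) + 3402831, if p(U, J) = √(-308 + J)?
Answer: 3402831 + I*√857 ≈ 3.4028e+6 + 29.275*I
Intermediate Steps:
p(-65, -549) + 3402831 = √(-308 - 549) + 3402831 = √(-857) + 3402831 = I*√857 + 3402831 = 3402831 + I*√857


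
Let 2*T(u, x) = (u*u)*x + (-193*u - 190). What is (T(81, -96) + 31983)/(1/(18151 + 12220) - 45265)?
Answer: 17667205523/2749486628 ≈ 6.4256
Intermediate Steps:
T(u, x) = -95 - 193*u/2 + x*u**2/2 (T(u, x) = ((u*u)*x + (-193*u - 190))/2 = (u**2*x + (-190 - 193*u))/2 = (x*u**2 + (-190 - 193*u))/2 = (-190 - 193*u + x*u**2)/2 = -95 - 193*u/2 + x*u**2/2)
(T(81, -96) + 31983)/(1/(18151 + 12220) - 45265) = ((-95 - 193/2*81 + (1/2)*(-96)*81**2) + 31983)/(1/(18151 + 12220) - 45265) = ((-95 - 15633/2 + (1/2)*(-96)*6561) + 31983)/(1/30371 - 45265) = ((-95 - 15633/2 - 314928) + 31983)/(1/30371 - 45265) = (-645679/2 + 31983)/(-1374743314/30371) = -581713/2*(-30371/1374743314) = 17667205523/2749486628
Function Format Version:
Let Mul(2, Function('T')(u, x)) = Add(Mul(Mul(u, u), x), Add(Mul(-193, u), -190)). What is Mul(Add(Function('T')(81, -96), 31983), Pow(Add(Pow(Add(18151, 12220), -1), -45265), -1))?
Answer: Rational(17667205523, 2749486628) ≈ 6.4256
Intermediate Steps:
Function('T')(u, x) = Add(-95, Mul(Rational(-193, 2), u), Mul(Rational(1, 2), x, Pow(u, 2))) (Function('T')(u, x) = Mul(Rational(1, 2), Add(Mul(Mul(u, u), x), Add(Mul(-193, u), -190))) = Mul(Rational(1, 2), Add(Mul(Pow(u, 2), x), Add(-190, Mul(-193, u)))) = Mul(Rational(1, 2), Add(Mul(x, Pow(u, 2)), Add(-190, Mul(-193, u)))) = Mul(Rational(1, 2), Add(-190, Mul(-193, u), Mul(x, Pow(u, 2)))) = Add(-95, Mul(Rational(-193, 2), u), Mul(Rational(1, 2), x, Pow(u, 2))))
Mul(Add(Function('T')(81, -96), 31983), Pow(Add(Pow(Add(18151, 12220), -1), -45265), -1)) = Mul(Add(Add(-95, Mul(Rational(-193, 2), 81), Mul(Rational(1, 2), -96, Pow(81, 2))), 31983), Pow(Add(Pow(Add(18151, 12220), -1), -45265), -1)) = Mul(Add(Add(-95, Rational(-15633, 2), Mul(Rational(1, 2), -96, 6561)), 31983), Pow(Add(Pow(30371, -1), -45265), -1)) = Mul(Add(Add(-95, Rational(-15633, 2), -314928), 31983), Pow(Add(Rational(1, 30371), -45265), -1)) = Mul(Add(Rational(-645679, 2), 31983), Pow(Rational(-1374743314, 30371), -1)) = Mul(Rational(-581713, 2), Rational(-30371, 1374743314)) = Rational(17667205523, 2749486628)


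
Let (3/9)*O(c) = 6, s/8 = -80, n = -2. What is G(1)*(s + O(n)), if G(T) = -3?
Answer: 1866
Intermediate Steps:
s = -640 (s = 8*(-80) = -640)
O(c) = 18 (O(c) = 3*6 = 18)
G(1)*(s + O(n)) = -3*(-640 + 18) = -3*(-622) = 1866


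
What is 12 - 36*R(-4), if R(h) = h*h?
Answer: -564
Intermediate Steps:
R(h) = h**2
12 - 36*R(-4) = 12 - 36*(-4)**2 = 12 - 36*16 = 12 - 576 = -564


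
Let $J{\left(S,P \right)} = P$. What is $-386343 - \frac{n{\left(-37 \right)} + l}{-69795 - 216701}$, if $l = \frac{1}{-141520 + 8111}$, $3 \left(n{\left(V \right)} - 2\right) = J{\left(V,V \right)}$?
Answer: $- \frac{22149707657356369}{57331717296} \approx -3.8634 \cdot 10^{5}$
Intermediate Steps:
$n{\left(V \right)} = 2 + \frac{V}{3}$
$l = - \frac{1}{133409}$ ($l = \frac{1}{-133409} = - \frac{1}{133409} \approx -7.4957 \cdot 10^{-6}$)
$-386343 - \frac{n{\left(-37 \right)} + l}{-69795 - 216701} = -386343 - \frac{\left(2 + \frac{1}{3} \left(-37\right)\right) - \frac{1}{133409}}{-69795 - 216701} = -386343 - \frac{\left(2 - \frac{37}{3}\right) - \frac{1}{133409}}{-286496} = -386343 - \left(- \frac{31}{3} - \frac{1}{133409}\right) \left(- \frac{1}{286496}\right) = -386343 - \left(- \frac{4135682}{400227}\right) \left(- \frac{1}{286496}\right) = -386343 - \frac{2067841}{57331717296} = - \frac{22149707657356369}{57331717296}$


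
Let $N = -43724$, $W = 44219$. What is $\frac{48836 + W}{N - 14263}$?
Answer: $- \frac{93055}{57987} \approx -1.6048$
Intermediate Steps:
$\frac{48836 + W}{N - 14263} = \frac{48836 + 44219}{-43724 - 14263} = \frac{93055}{-57987} = 93055 \left(- \frac{1}{57987}\right) = - \frac{93055}{57987}$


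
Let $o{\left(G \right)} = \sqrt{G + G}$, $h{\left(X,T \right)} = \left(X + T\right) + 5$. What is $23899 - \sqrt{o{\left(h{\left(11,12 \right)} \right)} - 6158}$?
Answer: $23899 - \sqrt{-6158 + 2 \sqrt{14}} \approx 23899.0 - 78.425 i$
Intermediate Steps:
$h{\left(X,T \right)} = 5 + T + X$ ($h{\left(X,T \right)} = \left(T + X\right) + 5 = 5 + T + X$)
$o{\left(G \right)} = \sqrt{2} \sqrt{G}$ ($o{\left(G \right)} = \sqrt{2 G} = \sqrt{2} \sqrt{G}$)
$23899 - \sqrt{o{\left(h{\left(11,12 \right)} \right)} - 6158} = 23899 - \sqrt{\sqrt{2} \sqrt{5 + 12 + 11} - 6158} = 23899 - \sqrt{\sqrt{2} \sqrt{28} - 6158} = 23899 - \sqrt{\sqrt{2} \cdot 2 \sqrt{7} - 6158} = 23899 - \sqrt{2 \sqrt{14} - 6158} = 23899 - \sqrt{-6158 + 2 \sqrt{14}}$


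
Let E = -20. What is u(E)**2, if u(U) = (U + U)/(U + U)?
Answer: 1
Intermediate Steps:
u(U) = 1 (u(U) = (2*U)/((2*U)) = (2*U)*(1/(2*U)) = 1)
u(E)**2 = 1**2 = 1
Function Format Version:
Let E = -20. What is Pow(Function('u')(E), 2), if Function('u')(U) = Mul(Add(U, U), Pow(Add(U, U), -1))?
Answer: 1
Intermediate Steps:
Function('u')(U) = 1 (Function('u')(U) = Mul(Mul(2, U), Pow(Mul(2, U), -1)) = Mul(Mul(2, U), Mul(Rational(1, 2), Pow(U, -1))) = 1)
Pow(Function('u')(E), 2) = Pow(1, 2) = 1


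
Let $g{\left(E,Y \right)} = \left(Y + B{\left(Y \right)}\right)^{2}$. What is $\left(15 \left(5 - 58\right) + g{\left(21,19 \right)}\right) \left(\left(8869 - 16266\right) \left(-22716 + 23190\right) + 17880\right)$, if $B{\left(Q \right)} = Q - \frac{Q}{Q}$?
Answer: $-2002283052$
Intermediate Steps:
$B{\left(Q \right)} = -1 + Q$ ($B{\left(Q \right)} = Q - 1 = -1 + Q$)
$g{\left(E,Y \right)} = \left(-1 + 2 Y\right)^{2}$ ($g{\left(E,Y \right)} = \left(Y + \left(-1 + Y\right)\right)^{2} = \left(-1 + 2 Y\right)^{2}$)
$\left(15 \left(5 - 58\right) + g{\left(21,19 \right)}\right) \left(\left(8869 - 16266\right) \left(-22716 + 23190\right) + 17880\right) = \left(15 \left(5 - 58\right) + \left(-1 + 2 \cdot 19\right)^{2}\right) \left(\left(8869 - 16266\right) \left(-22716 + 23190\right) + 17880\right) = \left(15 \left(-53\right) + \left(-1 + 38\right)^{2}\right) \left(\left(-7397\right) 474 + 17880\right) = \left(-795 + 37^{2}\right) \left(-3506178 + 17880\right) = \left(-795 + 1369\right) \left(-3488298\right) = 574 \left(-3488298\right) = -2002283052$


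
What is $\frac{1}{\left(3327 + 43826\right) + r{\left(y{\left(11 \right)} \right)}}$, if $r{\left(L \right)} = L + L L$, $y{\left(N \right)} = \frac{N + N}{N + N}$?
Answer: $\frac{1}{47155} \approx 2.1207 \cdot 10^{-5}$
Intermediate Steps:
$y{\left(N \right)} = 1$ ($y{\left(N \right)} = \frac{2 N}{2 N} = 2 N \frac{1}{2 N} = 1$)
$r{\left(L \right)} = L + L^{2}$
$\frac{1}{\left(3327 + 43826\right) + r{\left(y{\left(11 \right)} \right)}} = \frac{1}{\left(3327 + 43826\right) + 1 \left(1 + 1\right)} = \frac{1}{47153 + 1 \cdot 2} = \frac{1}{47153 + 2} = \frac{1}{47155}$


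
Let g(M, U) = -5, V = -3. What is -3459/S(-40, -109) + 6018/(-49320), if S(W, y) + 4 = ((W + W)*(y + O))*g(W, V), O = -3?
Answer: -2063179/46036110 ≈ -0.044817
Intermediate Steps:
S(W, y) = -4 - 10*W*(-3 + y) (S(W, y) = -4 + ((W + W)*(y - 3))*(-5) = -4 + ((2*W)*(-3 + y))*(-5) = -4 + (2*W*(-3 + y))*(-5) = -4 - 10*W*(-3 + y))
-3459/S(-40, -109) + 6018/(-49320) = -3459/(-4 + 30*(-40) - 10*(-40)*(-109)) + 6018/(-49320) = -3459/(-4 - 1200 - 43600) + 6018*(-1/49320) = -3459/(-44804) - 1003/8220 = -3459*(-1/44804) - 1003/8220 = 3459/44804 - 1003/8220 = -2063179/46036110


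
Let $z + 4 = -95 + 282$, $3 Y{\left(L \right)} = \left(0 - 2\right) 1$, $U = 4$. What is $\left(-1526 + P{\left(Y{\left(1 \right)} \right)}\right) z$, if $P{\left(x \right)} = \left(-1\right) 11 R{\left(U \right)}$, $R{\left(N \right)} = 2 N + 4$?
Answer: $-303414$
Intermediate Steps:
$Y{\left(L \right)} = - \frac{2}{3}$ ($Y{\left(L \right)} = \frac{\left(0 - 2\right) 1}{3} = \frac{\left(-2\right) 1}{3} = \frac{1}{3} \left(-2\right) = - \frac{2}{3}$)
$R{\left(N \right)} = 4 + 2 N$
$z = 183$ ($z = -4 + \left(-95 + 282\right) = -4 + 187 = 183$)
$P{\left(x \right)} = -132$ ($P{\left(x \right)} = \left(-1\right) 11 \left(4 + 2 \cdot 4\right) = - 11 \left(4 + 8\right) = \left(-11\right) 12 = -132$)
$\left(-1526 + P{\left(Y{\left(1 \right)} \right)}\right) z = \left(-1526 - 132\right) 183 = \left(-1658\right) 183 = -303414$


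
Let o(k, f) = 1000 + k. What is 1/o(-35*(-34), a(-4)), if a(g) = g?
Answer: 1/2190 ≈ 0.00045662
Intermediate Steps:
1/o(-35*(-34), a(-4)) = 1/(1000 - 35*(-34)) = 1/(1000 + 1190) = 1/2190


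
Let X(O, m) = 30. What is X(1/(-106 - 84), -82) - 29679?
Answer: -29649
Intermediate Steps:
X(1/(-106 - 84), -82) - 29679 = 30 - 29679 = -29649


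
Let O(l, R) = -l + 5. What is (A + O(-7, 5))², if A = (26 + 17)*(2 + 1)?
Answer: 19881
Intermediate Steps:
A = 129 (A = 43*3 = 129)
O(l, R) = 5 - l
(A + O(-7, 5))² = (129 + (5 - 1*(-7)))² = (129 + (5 + 7))² = (129 + 12)² = 141² = 19881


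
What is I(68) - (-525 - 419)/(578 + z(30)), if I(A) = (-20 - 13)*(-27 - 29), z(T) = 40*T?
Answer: 1643344/889 ≈ 1848.5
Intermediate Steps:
I(A) = 1848 (I(A) = -33*(-56) = 1848)
I(68) - (-525 - 419)/(578 + z(30)) = 1848 - (-525 - 419)/(578 + 40*30) = 1848 - (-944)/(578 + 1200) = 1848 - (-944)/1778 = 1848 - 1*(-472/889) = 1848 + 472/889 = 1643344/889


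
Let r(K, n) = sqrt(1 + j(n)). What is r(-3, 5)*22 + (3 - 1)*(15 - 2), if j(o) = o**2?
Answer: 26 + 22*sqrt(26) ≈ 138.18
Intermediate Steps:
r(K, n) = sqrt(1 + n**2)
r(-3, 5)*22 + (3 - 1)*(15 - 2) = sqrt(1 + 5**2)*22 + (3 - 1)*(15 - 2) = sqrt(1 + 25)*22 + 2*13 = sqrt(26)*22 + 26 = 22*sqrt(26) + 26 = 26 + 22*sqrt(26)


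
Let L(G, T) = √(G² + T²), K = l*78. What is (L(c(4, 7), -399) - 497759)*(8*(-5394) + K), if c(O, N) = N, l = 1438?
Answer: -34351344108 + 2415420*√130 ≈ -3.4324e+10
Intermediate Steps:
K = 112164 (K = 1438*78 = 112164)
(L(c(4, 7), -399) - 497759)*(8*(-5394) + K) = (√(7² + (-399)²) - 497759)*(8*(-5394) + 112164) = (√(49 + 159201) - 497759)*(-43152 + 112164) = (√159250 - 497759)*69012 = (35*√130 - 497759)*69012 = (-497759 + 35*√130)*69012 = -34351344108 + 2415420*√130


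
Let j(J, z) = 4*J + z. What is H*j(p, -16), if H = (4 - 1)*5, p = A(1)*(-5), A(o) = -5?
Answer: 1260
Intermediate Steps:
p = 25 (p = -5*(-5) = 25)
j(J, z) = z + 4*J
H = 15 (H = 3*5 = 15)
H*j(p, -16) = 15*(-16 + 4*25) = 15*(-16 + 100) = 15*84 = 1260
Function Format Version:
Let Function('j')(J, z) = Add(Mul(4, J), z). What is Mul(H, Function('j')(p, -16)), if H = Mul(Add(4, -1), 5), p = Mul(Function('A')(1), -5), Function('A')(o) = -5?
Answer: 1260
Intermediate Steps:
p = 25 (p = Mul(-5, -5) = 25)
Function('j')(J, z) = Add(z, Mul(4, J))
H = 15 (H = Mul(3, 5) = 15)
Mul(H, Function('j')(p, -16)) = Mul(15, Add(-16, Mul(4, 25))) = Mul(15, Add(-16, 100)) = Mul(15, 84) = 1260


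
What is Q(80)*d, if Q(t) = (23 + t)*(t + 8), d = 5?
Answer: 45320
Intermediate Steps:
Q(t) = (8 + t)*(23 + t) (Q(t) = (23 + t)*(8 + t) = (8 + t)*(23 + t))
Q(80)*d = (184 + 80² + 31*80)*5 = (184 + 6400 + 2480)*5 = 9064*5 = 45320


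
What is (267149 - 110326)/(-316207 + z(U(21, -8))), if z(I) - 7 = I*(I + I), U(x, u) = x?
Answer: -156823/315318 ≈ -0.49735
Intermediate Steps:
z(I) = 7 + 2*I**2 (z(I) = 7 + I*(I + I) = 7 + I*(2*I) = 7 + 2*I**2)
(267149 - 110326)/(-316207 + z(U(21, -8))) = (267149 - 110326)/(-316207 + (7 + 2*21**2)) = 156823/(-316207 + (7 + 2*441)) = 156823/(-316207 + (7 + 882)) = 156823/(-316207 + 889) = 156823/(-315318) = 156823*(-1/315318) = -156823/315318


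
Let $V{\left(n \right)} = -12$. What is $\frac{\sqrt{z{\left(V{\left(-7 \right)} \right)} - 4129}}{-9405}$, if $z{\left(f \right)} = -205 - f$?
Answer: $- \frac{i \sqrt{4322}}{9405} \approx - 0.0069901 i$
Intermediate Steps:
$\frac{\sqrt{z{\left(V{\left(-7 \right)} \right)} - 4129}}{-9405} = \frac{\sqrt{\left(-205 - -12\right) - 4129}}{-9405} = \sqrt{\left(-205 + 12\right) - 4129} \left(- \frac{1}{9405}\right) = \sqrt{-193 - 4129} \left(- \frac{1}{9405}\right) = \sqrt{-4322} \left(- \frac{1}{9405}\right) = i \sqrt{4322} \left(- \frac{1}{9405}\right) = - \frac{i \sqrt{4322}}{9405}$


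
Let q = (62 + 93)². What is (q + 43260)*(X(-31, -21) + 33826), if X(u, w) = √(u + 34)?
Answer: 2275982410 + 67285*√3 ≈ 2.2761e+9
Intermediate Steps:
X(u, w) = √(34 + u)
q = 24025 (q = 155² = 24025)
(q + 43260)*(X(-31, -21) + 33826) = (24025 + 43260)*(√(34 - 31) + 33826) = 67285*(√3 + 33826) = 67285*(33826 + √3) = 2275982410 + 67285*√3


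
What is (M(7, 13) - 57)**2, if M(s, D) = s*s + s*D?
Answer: 6889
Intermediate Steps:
M(s, D) = s**2 + D*s
(M(7, 13) - 57)**2 = (7*(13 + 7) - 57)**2 = (7*20 - 57)**2 = (140 - 57)**2 = 83**2 = 6889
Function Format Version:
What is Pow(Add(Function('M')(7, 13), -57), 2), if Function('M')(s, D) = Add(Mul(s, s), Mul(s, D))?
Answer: 6889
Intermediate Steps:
Function('M')(s, D) = Add(Pow(s, 2), Mul(D, s))
Pow(Add(Function('M')(7, 13), -57), 2) = Pow(Add(Mul(7, Add(13, 7)), -57), 2) = Pow(Add(Mul(7, 20), -57), 2) = Pow(Add(140, -57), 2) = Pow(83, 2) = 6889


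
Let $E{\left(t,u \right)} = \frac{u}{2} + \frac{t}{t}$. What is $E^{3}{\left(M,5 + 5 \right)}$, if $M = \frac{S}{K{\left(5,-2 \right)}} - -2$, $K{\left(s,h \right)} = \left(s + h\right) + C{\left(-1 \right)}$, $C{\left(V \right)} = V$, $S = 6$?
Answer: $216$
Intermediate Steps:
$K{\left(s,h \right)} = -1 + h + s$ ($K{\left(s,h \right)} = \left(s + h\right) - 1 = \left(h + s\right) - 1 = -1 + h + s$)
$M = 5$ ($M = \frac{6}{-1 - 2 + 5} - -2 = \frac{6}{2} + 2 = 6 \cdot \frac{1}{2} + 2 = 3 + 2 = 5$)
$E{\left(t,u \right)} = 1 + \frac{u}{2}$ ($E{\left(t,u \right)} = u \frac{1}{2} + 1 = \frac{u}{2} + 1 = 1 + \frac{u}{2}$)
$E^{3}{\left(M,5 + 5 \right)} = \left(1 + \frac{5 + 5}{2}\right)^{3} = \left(1 + \frac{1}{2} \cdot 10\right)^{3} = \left(1 + 5\right)^{3} = 6^{3} = 216$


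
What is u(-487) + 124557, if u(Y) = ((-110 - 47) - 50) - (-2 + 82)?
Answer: 124270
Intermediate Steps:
u(Y) = -287 (u(Y) = (-157 - 50) - 1*80 = -207 - 80 = -287)
u(-487) + 124557 = -287 + 124557 = 124270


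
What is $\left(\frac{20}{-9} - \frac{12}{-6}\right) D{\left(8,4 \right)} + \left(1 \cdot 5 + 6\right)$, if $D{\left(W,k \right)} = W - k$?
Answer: $\frac{91}{9} \approx 10.111$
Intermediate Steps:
$\left(\frac{20}{-9} - \frac{12}{-6}\right) D{\left(8,4 \right)} + \left(1 \cdot 5 + 6\right) = \left(\frac{20}{-9} - \frac{12}{-6}\right) \left(8 - 4\right) + \left(1 \cdot 5 + 6\right) = \left(20 \left(- \frac{1}{9}\right) - -2\right) \left(8 - 4\right) + \left(5 + 6\right) = \left(- \frac{20}{9} + 2\right) 4 + 11 = \left(- \frac{2}{9}\right) 4 + 11 = - \frac{8}{9} + 11 = \frac{91}{9}$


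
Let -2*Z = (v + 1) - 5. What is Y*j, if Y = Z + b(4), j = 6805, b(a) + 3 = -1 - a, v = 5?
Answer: -115685/2 ≈ -57843.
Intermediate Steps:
b(a) = -4 - a (b(a) = -3 + (-1 - a) = -4 - a)
Z = -1/2 (Z = -((5 + 1) - 5)/2 = -(6 - 5)/2 = -1/2*1 = -1/2 ≈ -0.50000)
Y = -17/2 (Y = -1/2 + (-4 - 1*4) = -1/2 + (-4 - 4) = -1/2 - 8 = -17/2 ≈ -8.5000)
Y*j = -17/2*6805 = -115685/2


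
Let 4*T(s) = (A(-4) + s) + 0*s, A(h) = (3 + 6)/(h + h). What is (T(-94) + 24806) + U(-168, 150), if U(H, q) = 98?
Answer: 796167/32 ≈ 24880.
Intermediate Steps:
A(h) = 9/(2*h) (A(h) = 9/((2*h)) = 9*(1/(2*h)) = 9/(2*h))
T(s) = -9/32 + s/4 (T(s) = (((9/2)/(-4) + s) + 0*s)/4 = (((9/2)*(-¼) + s) + 0)/4 = ((-9/8 + s) + 0)/4 = (-9/8 + s)/4 = -9/32 + s/4)
(T(-94) + 24806) + U(-168, 150) = ((-9/32 + (¼)*(-94)) + 24806) + 98 = ((-9/32 - 47/2) + 24806) + 98 = (-761/32 + 24806) + 98 = 793031/32 + 98 = 796167/32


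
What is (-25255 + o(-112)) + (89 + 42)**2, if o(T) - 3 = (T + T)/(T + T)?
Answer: -8090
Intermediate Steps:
o(T) = 4 (o(T) = 3 + (T + T)/(T + T) = 3 + (2*T)/((2*T)) = 3 + (2*T)*(1/(2*T)) = 3 + 1 = 4)
(-25255 + o(-112)) + (89 + 42)**2 = (-25255 + 4) + (89 + 42)**2 = -25251 + 131**2 = -25251 + 17161 = -8090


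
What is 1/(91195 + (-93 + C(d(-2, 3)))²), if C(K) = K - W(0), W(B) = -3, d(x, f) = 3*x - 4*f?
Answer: 1/102859 ≈ 9.7220e-6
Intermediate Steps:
d(x, f) = -4*f + 3*x
C(K) = 3 + K (C(K) = K - 1*(-3) = K + 3 = 3 + K)
1/(91195 + (-93 + C(d(-2, 3)))²) = 1/(91195 + (-93 + (3 + (-4*3 + 3*(-2))))²) = 1/(91195 + (-93 + (3 + (-12 - 6)))²) = 1/(91195 + (-93 + (3 - 18))²) = 1/(91195 + (-93 - 15)²) = 1/(91195 + (-108)²) = 1/(91195 + 11664) = 1/102859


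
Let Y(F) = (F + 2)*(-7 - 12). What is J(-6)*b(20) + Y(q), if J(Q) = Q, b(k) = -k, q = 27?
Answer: -431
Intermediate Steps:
Y(F) = -38 - 19*F (Y(F) = (2 + F)*(-19) = -38 - 19*F)
J(-6)*b(20) + Y(q) = -(-6)*20 + (-38 - 19*27) = -6*(-20) + (-38 - 513) = 120 - 551 = -431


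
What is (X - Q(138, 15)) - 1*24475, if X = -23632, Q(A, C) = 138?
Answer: -48245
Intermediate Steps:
(X - Q(138, 15)) - 1*24475 = (-23632 - 1*138) - 1*24475 = (-23632 - 138) - 24475 = -23770 - 24475 = -48245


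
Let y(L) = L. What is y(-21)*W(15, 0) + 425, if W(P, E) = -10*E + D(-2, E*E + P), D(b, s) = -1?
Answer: 446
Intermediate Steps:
W(P, E) = -1 - 10*E (W(P, E) = -10*E - 1 = -1 - 10*E)
y(-21)*W(15, 0) + 425 = -21*(-1 - 10*0) + 425 = -21*(-1 + 0) + 425 = -21*(-1) + 425 = 21 + 425 = 446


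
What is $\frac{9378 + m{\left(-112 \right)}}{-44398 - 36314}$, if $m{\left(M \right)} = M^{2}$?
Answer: $- \frac{10961}{40356} \approx -0.27161$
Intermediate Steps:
$\frac{9378 + m{\left(-112 \right)}}{-44398 - 36314} = \frac{9378 + \left(-112\right)^{2}}{-44398 - 36314} = \frac{9378 + 12544}{-80712} = 21922 \left(- \frac{1}{80712}\right) = - \frac{10961}{40356}$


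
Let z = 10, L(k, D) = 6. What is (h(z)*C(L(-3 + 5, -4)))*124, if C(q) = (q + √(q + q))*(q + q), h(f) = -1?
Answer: -8928 - 2976*√3 ≈ -14083.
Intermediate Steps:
C(q) = 2*q*(q + √2*√q) (C(q) = (q + √(2*q))*(2*q) = (q + √2*√q)*(2*q) = 2*q*(q + √2*√q))
(h(z)*C(L(-3 + 5, -4)))*124 = -(2*6² + 2*√2*6^(3/2))*124 = -(2*36 + 2*√2*(6*√6))*124 = -(72 + 24*√3)*124 = (-72 - 24*√3)*124 = -8928 - 2976*√3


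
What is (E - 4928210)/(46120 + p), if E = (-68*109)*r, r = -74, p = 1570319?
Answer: -4379722/1616439 ≈ -2.7095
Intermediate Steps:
E = 548488 (E = -68*109*(-74) = -7412*(-74) = 548488)
(E - 4928210)/(46120 + p) = (548488 - 4928210)/(46120 + 1570319) = -4379722/1616439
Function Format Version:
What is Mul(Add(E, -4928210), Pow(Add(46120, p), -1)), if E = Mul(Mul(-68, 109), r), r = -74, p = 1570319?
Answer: Rational(-4379722, 1616439) ≈ -2.7095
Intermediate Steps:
E = 548488 (E = Mul(Mul(-68, 109), -74) = Mul(-7412, -74) = 548488)
Mul(Add(E, -4928210), Pow(Add(46120, p), -1)) = Mul(Add(548488, -4928210), Pow(Add(46120, 1570319), -1)) = Mul(-4379722, Pow(1616439, -1)) = Mul(-4379722, Rational(1, 1616439)) = Rational(-4379722, 1616439)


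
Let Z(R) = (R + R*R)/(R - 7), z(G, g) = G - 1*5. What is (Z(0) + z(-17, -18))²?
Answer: 484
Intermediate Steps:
z(G, g) = -5 + G (z(G, g) = G - 5 = -5 + G)
Z(R) = (R + R²)/(-7 + R)
(Z(0) + z(-17, -18))² = (0*(1 + 0)/(-7 + 0) + (-5 - 17))² = (0*1/(-7) - 22)² = (0*(-⅐)*1 - 22)² = (0 - 22)² = (-22)² = 484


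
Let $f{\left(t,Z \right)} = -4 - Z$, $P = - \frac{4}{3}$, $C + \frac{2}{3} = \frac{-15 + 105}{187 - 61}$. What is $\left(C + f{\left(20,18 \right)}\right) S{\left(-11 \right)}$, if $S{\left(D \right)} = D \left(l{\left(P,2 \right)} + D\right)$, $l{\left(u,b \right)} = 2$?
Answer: $- \frac{15213}{7} \approx -2173.3$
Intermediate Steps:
$C = \frac{1}{21}$ ($C = - \frac{2}{3} + \frac{-15 + 105}{187 - 61} = - \frac{2}{3} + \frac{90}{126} = - \frac{2}{3} + 90 \cdot \frac{1}{126} = - \frac{2}{3} + \frac{5}{7} = \frac{1}{21} \approx 0.047619$)
$P = - \frac{4}{3}$ ($P = \left(-4\right) \frac{1}{3} = - \frac{4}{3} \approx -1.3333$)
$S{\left(D \right)} = D \left(2 + D\right)$
$\left(C + f{\left(20,18 \right)}\right) S{\left(-11 \right)} = \left(\frac{1}{21} - 22\right) \left(- 11 \left(2 - 11\right)\right) = \left(\frac{1}{21} - 22\right) \left(\left(-11\right) \left(-9\right)\right) = \left(\frac{1}{21} - 22\right) 99 = \left(- \frac{461}{21}\right) 99 = - \frac{15213}{7}$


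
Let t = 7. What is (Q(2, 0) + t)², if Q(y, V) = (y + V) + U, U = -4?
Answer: 25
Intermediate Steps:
Q(y, V) = -4 + V + y (Q(y, V) = (y + V) - 4 = (V + y) - 4 = -4 + V + y)
(Q(2, 0) + t)² = ((-4 + 0 + 2) + 7)² = (-2 + 7)² = 5² = 25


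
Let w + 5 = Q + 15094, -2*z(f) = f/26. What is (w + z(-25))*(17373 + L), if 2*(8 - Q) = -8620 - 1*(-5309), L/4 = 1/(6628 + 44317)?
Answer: 154206193675959/529828 ≈ 2.9105e+8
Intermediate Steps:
z(f) = -f/52 (z(f) = -f/(2*26) = -f/52)
L = 4/50945 (L = 4/(6628 + 44317) = 4/50945 ≈ 7.8516e-5)
Q = 3327/2 (Q = 8 - (-8620 - 1*(-5309))/2 = 8 - (-8620 + 5309)/2 = 8 - ½*(-3311) = 8 + 3311/2 = 3327/2 ≈ 1663.5)
w = 33505/2 (w = -5 + (3327/2 + 15094) = -5 + 33515/2 = 33505/2 ≈ 16753.)
(w + z(-25))*(17373 + L) = (33505/2 - 1/52*(-25))*(17373 + 4/50945) = (33505/2 + 25/52)*(885067489/50945) = (871155/52)*(885067489/50945) = 154206193675959/529828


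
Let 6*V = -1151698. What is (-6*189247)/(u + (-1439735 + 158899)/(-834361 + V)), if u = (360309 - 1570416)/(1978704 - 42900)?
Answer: -563975825082340008/309375432559 ≈ -1.8230e+6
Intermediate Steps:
V = -575849/3 (V = (⅙)*(-1151698) = -575849/3 ≈ -1.9195e+5)
u = -403369/645268 (u = -1210107/1935804 = -1210107*1/1935804 = -403369/645268 ≈ -0.62512)
(-6*189247)/(u + (-1439735 + 158899)/(-834361 + V)) = (-6*189247)/(-403369/645268 + (-1439735 + 158899)/(-834361 - 575849/3)) = -1135482/(-403369/645268 - 1280836/(-3078932/3)) = -1135482/(-403369/645268 - 1280836*(-3/3078932)) = -1135482/(-403369/645268 + 960627/769733) = -1135482/309375432559/496684073444 = -1135482*496684073444/309375432559 = -563975825082340008/309375432559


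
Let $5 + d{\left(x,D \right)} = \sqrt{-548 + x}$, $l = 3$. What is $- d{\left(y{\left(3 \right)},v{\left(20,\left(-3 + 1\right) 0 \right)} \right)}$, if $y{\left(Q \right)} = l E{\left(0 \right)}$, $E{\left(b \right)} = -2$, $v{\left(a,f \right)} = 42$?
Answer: $5 - i \sqrt{554} \approx 5.0 - 23.537 i$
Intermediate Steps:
$y{\left(Q \right)} = -6$ ($y{\left(Q \right)} = 3 \left(-2\right) = -6$)
$d{\left(x,D \right)} = -5 + \sqrt{-548 + x}$
$- d{\left(y{\left(3 \right)},v{\left(20,\left(-3 + 1\right) 0 \right)} \right)} = - (-5 + \sqrt{-548 - 6}) = - (-5 + \sqrt{-554}) = - (-5 + i \sqrt{554}) = 5 - i \sqrt{554}$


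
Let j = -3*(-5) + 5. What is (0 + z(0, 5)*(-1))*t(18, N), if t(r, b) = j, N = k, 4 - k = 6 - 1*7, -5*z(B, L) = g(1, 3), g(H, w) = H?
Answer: 4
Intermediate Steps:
z(B, L) = -1/5 (z(B, L) = -1/5*1 = -1/5)
j = 20 (j = 15 + 5 = 20)
k = 5 (k = 4 - (6 - 1*7) = 4 - (6 - 7) = 4 - 1*(-1) = 4 + 1 = 5)
N = 5
t(r, b) = 20
(0 + z(0, 5)*(-1))*t(18, N) = (0 - 1/5*(-1))*20 = (0 + 1/5)*20 = (1/5)*20 = 4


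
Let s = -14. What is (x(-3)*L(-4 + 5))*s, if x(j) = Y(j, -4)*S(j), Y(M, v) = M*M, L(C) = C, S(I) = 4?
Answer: -504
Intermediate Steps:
Y(M, v) = M²
x(j) = 4*j² (x(j) = j²*4 = 4*j²)
(x(-3)*L(-4 + 5))*s = ((4*(-3)²)*(-4 + 5))*(-14) = ((4*9)*1)*(-14) = (36*1)*(-14) = 36*(-14) = -504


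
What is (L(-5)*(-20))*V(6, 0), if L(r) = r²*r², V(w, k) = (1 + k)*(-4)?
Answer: 50000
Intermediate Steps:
V(w, k) = -4 - 4*k
L(r) = r⁴
(L(-5)*(-20))*V(6, 0) = ((-5)⁴*(-20))*(-4 - 4*0) = (625*(-20))*(-4 + 0) = -12500*(-4) = 50000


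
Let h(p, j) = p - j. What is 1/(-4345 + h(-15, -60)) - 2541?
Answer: -10926301/4300 ≈ -2541.0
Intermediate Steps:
1/(-4345 + h(-15, -60)) - 2541 = 1/(-4345 + (-15 - 1*(-60))) - 2541 = 1/(-4345 + (-15 + 60)) - 2541 = 1/(-4345 + 45) - 2541 = 1/(-4300) - 2541 = -1/4300 - 2541 = -10926301/4300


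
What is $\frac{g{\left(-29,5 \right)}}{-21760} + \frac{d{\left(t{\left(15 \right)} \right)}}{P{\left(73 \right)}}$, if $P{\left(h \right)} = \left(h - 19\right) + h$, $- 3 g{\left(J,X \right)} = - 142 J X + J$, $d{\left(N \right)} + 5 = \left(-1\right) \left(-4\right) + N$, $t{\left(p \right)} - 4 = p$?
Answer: $\frac{3786287}{8290560} \approx 0.4567$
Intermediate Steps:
$t{\left(p \right)} = 4 + p$
$d{\left(N \right)} = -1 + N$ ($d{\left(N \right)} = -5 + \left(\left(-1\right) \left(-4\right) + N\right) = -5 + \left(4 + N\right) = -1 + N$)
$g{\left(J,X \right)} = - \frac{J}{3} + \frac{142 J X}{3}$ ($g{\left(J,X \right)} = - \frac{- 142 J X + J}{3} = - \frac{J - 142 J X}{3} = - \frac{J}{3} + \frac{142 J X}{3}$)
$P{\left(h \right)} = -19 + 2 h$ ($P{\left(h \right)} = \left(-19 + h\right) + h = -19 + 2 h$)
$\frac{g{\left(-29,5 \right)}}{-21760} + \frac{d{\left(t{\left(15 \right)} \right)}}{P{\left(73 \right)}} = \frac{\frac{1}{3} \left(-29\right) \left(-1 + 142 \cdot 5\right)}{-21760} + \frac{-1 + \left(4 + 15\right)}{-19 + 2 \cdot 73} = \frac{1}{3} \left(-29\right) \left(-1 + 710\right) \left(- \frac{1}{21760}\right) + \frac{-1 + 19}{-19 + 146} = \frac{1}{3} \left(-29\right) 709 \left(- \frac{1}{21760}\right) + \frac{18}{127} = \left(- \frac{20561}{3}\right) \left(- \frac{1}{21760}\right) + 18 \cdot \frac{1}{127} = \frac{20561}{65280} + \frac{18}{127} = \frac{3786287}{8290560}$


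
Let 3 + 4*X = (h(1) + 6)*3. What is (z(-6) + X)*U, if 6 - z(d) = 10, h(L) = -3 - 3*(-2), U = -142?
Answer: -284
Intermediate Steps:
h(L) = 3 (h(L) = -3 + 6 = 3)
X = 6 (X = -¾ + ((3 + 6)*3)/4 = -¾ + (9*3)/4 = -¾ + (¼)*27 = -¾ + 27/4 = 6)
z(d) = -4 (z(d) = 6 - 1*10 = 6 - 10 = -4)
(z(-6) + X)*U = (-4 + 6)*(-142) = 2*(-142) = -284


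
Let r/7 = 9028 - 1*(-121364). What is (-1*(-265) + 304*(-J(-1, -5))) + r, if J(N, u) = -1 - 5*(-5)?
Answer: 905713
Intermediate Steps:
J(N, u) = 24 (J(N, u) = -1 + 25 = 24)
r = 912744 (r = 7*(9028 - 1*(-121364)) = 7*(9028 + 121364) = 7*130392 = 912744)
(-1*(-265) + 304*(-J(-1, -5))) + r = (-1*(-265) + 304*(-1*24)) + 912744 = (265 + 304*(-24)) + 912744 = (265 - 7296) + 912744 = -7031 + 912744 = 905713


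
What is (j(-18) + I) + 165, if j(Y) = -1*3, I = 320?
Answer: 482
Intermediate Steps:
j(Y) = -3
(j(-18) + I) + 165 = (-3 + 320) + 165 = 317 + 165 = 482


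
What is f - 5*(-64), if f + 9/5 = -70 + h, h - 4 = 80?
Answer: 1661/5 ≈ 332.20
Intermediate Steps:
h = 84 (h = 4 + 80 = 84)
f = 61/5 (f = -9/5 + (-70 + 84) = -9/5 + 14 = 61/5 ≈ 12.200)
f - 5*(-64) = 61/5 - 5*(-64) = 61/5 + 320 = 1661/5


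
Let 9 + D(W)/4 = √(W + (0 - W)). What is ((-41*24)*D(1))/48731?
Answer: 35424/48731 ≈ 0.72693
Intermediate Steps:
D(W) = -36 (D(W) = -36 + 4*√(W + (0 - W)) = -36 + 4*√(W - W) = -36 + 4*√0 = -36 + 4*0 = -36 + 0 = -36)
((-41*24)*D(1))/48731 = (-41*24*(-36))/48731 = -984*(-36)*(1/48731) = 35424*(1/48731) = 35424/48731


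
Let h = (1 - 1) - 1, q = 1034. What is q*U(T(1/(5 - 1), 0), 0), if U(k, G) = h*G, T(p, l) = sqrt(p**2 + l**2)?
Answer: 0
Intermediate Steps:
T(p, l) = sqrt(l**2 + p**2)
h = -1 (h = 0 - 1 = -1)
U(k, G) = -G
q*U(T(1/(5 - 1), 0), 0) = 1034*(-1*0) = 1034*0 = 0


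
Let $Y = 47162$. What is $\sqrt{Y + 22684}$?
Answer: $\sqrt{69846} \approx 264.28$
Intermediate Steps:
$\sqrt{Y + 22684} = \sqrt{47162 + 22684} = \sqrt{69846}$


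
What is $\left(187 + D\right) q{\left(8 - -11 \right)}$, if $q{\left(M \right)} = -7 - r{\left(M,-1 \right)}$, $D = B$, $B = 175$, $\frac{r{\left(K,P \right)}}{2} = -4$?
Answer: $362$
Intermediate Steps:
$r{\left(K,P \right)} = -8$ ($r{\left(K,P \right)} = 2 \left(-4\right) = -8$)
$D = 175$
$q{\left(M \right)} = 1$ ($q{\left(M \right)} = -7 - -8 = -7 + 8 = 1$)
$\left(187 + D\right) q{\left(8 - -11 \right)} = \left(187 + 175\right) 1 = 362 \cdot 1 = 362$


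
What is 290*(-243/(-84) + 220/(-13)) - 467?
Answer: -825509/182 ≈ -4535.8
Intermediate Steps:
290*(-243/(-84) + 220/(-13)) - 467 = 290*(-243*(-1/84) + 220*(-1/13)) - 467 = 290*(81/28 - 220/13) - 467 = 290*(-5107/364) - 467 = -740515/182 - 467 = -825509/182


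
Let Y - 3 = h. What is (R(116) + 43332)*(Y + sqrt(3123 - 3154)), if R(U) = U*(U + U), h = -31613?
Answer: -2220412840 + 70244*I*sqrt(31) ≈ -2.2204e+9 + 3.911e+5*I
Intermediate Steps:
R(U) = 2*U**2 (R(U) = U*(2*U) = 2*U**2)
Y = -31610 (Y = 3 - 31613 = -31610)
(R(116) + 43332)*(Y + sqrt(3123 - 3154)) = (2*116**2 + 43332)*(-31610 + sqrt(3123 - 3154)) = (2*13456 + 43332)*(-31610 + sqrt(-31)) = (26912 + 43332)*(-31610 + I*sqrt(31)) = 70244*(-31610 + I*sqrt(31)) = -2220412840 + 70244*I*sqrt(31)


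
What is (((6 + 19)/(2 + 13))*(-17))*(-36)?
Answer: 1020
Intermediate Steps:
(((6 + 19)/(2 + 13))*(-17))*(-36) = ((25/15)*(-17))*(-36) = ((25*(1/15))*(-17))*(-36) = ((5/3)*(-17))*(-36) = -85/3*(-36) = 1020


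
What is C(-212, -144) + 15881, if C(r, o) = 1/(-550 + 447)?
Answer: 1635742/103 ≈ 15881.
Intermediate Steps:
C(r, o) = -1/103 (C(r, o) = 1/(-103) = -1/103)
C(-212, -144) + 15881 = -1/103 + 15881 = 1635742/103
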